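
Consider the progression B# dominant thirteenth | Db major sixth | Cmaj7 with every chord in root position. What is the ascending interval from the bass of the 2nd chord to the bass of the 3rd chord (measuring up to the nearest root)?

The roots are Db and C.
Counting 7 letters and 11 half steps from Db gives a major seventh.

major seventh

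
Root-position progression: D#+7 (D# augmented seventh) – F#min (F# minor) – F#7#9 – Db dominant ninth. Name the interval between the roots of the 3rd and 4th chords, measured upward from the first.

The roots are F# and Db.
F# up to Db is 7 semitones, a whole step narrower than a major sixth, so the interval is diminished.

d6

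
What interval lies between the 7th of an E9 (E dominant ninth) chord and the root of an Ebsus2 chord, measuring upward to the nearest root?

minor 2nd

The 7th of E9 (E dominant ninth) is D; the root of Ebsus2 is Eb.
D up to Eb is 1 semitone, a half step narrower than a major second, so the interval is minor.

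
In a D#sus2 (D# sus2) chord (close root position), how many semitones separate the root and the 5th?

7

D#sus2: D#-E#-A#.
D# to A# is a perfect fifth: 7 semitones.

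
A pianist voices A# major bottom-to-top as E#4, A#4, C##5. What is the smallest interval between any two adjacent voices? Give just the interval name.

major 3rd

Adjacent intervals: E#4→A#4 = perfect fourth; A#4→C##5 = major third.
The smallest is A#4 to C##5, a major third (4 semitones).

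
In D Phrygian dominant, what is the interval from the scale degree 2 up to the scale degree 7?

major sixth

Spelling D Phrygian dominant: D E♭ F♯ G A B♭ C.
Scale degree 2 = E♭; 7th degree = C.
E♭ up to C spans 6 letter names and 9 semitones — a major sixth.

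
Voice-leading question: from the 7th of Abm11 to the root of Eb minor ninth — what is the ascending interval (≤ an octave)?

major sixth

The 7th of Abm11 is Gb; the root of Eb minor ninth is Eb.
Gb up to Eb spans 6 letter names and 9 semitones — a major sixth.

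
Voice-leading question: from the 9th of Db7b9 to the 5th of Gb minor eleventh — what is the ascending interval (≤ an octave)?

Db7b9 has Ebb as its 9th, and Gb minor eleventh has Db as its 5th.
Ebb up to Db spans 7 letter names and 11 semitones — a major seventh.

M7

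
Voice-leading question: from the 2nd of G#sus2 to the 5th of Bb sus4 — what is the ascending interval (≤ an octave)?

The 2nd of G#sus2 is A#; the 5th of Bb sus4 is F.
6 letter names make it a sixth; at 7 semitones (a whole step narrower than major) the quality is diminished.

d6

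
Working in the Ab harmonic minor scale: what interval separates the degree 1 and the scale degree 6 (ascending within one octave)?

The scale runs Ab Bb Cb Db Eb Fb G.
That puts Ab below Fb.
Ab up to Fb is 8 semitones, a half step narrower than a major sixth, so the interval is minor.

minor sixth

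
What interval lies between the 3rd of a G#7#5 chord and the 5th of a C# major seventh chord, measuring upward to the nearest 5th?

m6

The 3rd of G#7#5 is B#; the 5th of C# major seventh is G#.
6 letter names make it a sixth; at 8 semitones (a half step narrower than major) the quality is minor.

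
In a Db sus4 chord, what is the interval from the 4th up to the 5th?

Dbsus4: Db Gb Ab.
4th = Gb; 5th = Ab.
Gb up to Ab spans 2 letter names and 2 semitones — a major second.

M2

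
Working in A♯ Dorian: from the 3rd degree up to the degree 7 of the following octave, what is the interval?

perfect 12th

A♯ dorian: A♯ B♯ C♯ D♯ E♯ F𝄪 G♯.
3rd degree = C♯; scale degree 7 (up an octave) = G♯.
From C♯ to G♯ is 19 semitones, exactly the perfect twelfth.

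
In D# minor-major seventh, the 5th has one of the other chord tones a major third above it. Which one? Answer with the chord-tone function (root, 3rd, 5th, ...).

7th

The chord tones of D#mM7 (D# minor-major seventh) are D# F# A# C##.
The 5th is A#. A major third above A# is C##.
C## is the chord's 7th.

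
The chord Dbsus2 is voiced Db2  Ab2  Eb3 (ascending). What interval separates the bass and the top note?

major 9th

The outer voices are Db2 and Eb3.
Counting 9 letters and 14 half steps from Db gives a major ninth.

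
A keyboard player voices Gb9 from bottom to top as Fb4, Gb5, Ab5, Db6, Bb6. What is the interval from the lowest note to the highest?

The outer voices are Fb4 and Bb6.
18 letter names make it a 18th; at 30 semitones (a half step wider than perfect) the quality is augmented.

augmented 18th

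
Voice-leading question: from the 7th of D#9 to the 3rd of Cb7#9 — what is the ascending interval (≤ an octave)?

D#9 has C# as its 7th, and Cb7#9 has Eb as its 3rd.
3 letter names make it a third; at 2 semitones (a whole step narrower than major) the quality is diminished.

diminished third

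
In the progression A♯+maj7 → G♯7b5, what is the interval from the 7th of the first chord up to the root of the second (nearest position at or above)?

diminished octave

A♯+maj7 has G𝄪 as its 7th, and G♯7b5 has G♯ as its root.
8 letter names make it an octave; at 11 semitones (a half step narrower than perfect) the quality is diminished.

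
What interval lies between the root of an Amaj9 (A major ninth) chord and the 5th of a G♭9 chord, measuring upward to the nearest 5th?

diminished fourth

Amaj9 (A major ninth) has A as its root, and G♭9 has D♭ as its 5th.
A up to D♭ is 4 semitones, a half step narrower than a perfect fourth, so the interval is diminished.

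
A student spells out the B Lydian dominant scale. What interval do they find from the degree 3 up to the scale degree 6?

perfect fourth

B lydian dominant: B C# D# E# F# G# A.
So we need the interval from D# up to G#.
Counting 4 letters and 5 half steps from D# gives a perfect fourth.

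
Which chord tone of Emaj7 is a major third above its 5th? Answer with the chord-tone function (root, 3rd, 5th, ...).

The chord tones of E major seventh are E-G#-B-D#.
The 5th is B. A major third above B is D#.
D# is the chord's 7th.

7th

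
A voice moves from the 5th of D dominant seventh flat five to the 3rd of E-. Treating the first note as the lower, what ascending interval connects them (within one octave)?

D dominant seventh flat five has Ab as its 5th, and E- has G as its 3rd.
Ab up to G spans 7 letter names and 11 semitones — a major seventh.

major 7th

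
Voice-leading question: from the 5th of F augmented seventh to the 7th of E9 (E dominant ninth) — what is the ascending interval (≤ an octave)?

F augmented seventh has C# as its 5th, and E9 (E dominant ninth) has D as its 7th.
C# up to D is 1 semitone, a half step narrower than a major second, so the interval is minor.

minor second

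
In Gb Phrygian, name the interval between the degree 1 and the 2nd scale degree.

m2

The scale runs Gb Abb Bbb Cb Db Ebb Fb.
That puts Gb below Abb.
2 letter names make it a second; at 1 semitone (a half step narrower than major) the quality is minor.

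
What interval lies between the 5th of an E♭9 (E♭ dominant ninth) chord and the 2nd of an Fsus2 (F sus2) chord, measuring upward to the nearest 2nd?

major 6th

E♭9 (E♭ dominant ninth) has B♭ as its 5th, and Fsus2 (F sus2) has G as its 2nd.
B♭ up to G spans 6 letter names and 9 semitones — a major sixth.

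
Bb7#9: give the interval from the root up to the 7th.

m7

Spelling the chord: Bb, D, F, Ab, C#.
Root = Bb; 7th = Ab.
7 letter names make it a seventh; at 10 semitones (a half step narrower than major) the quality is minor.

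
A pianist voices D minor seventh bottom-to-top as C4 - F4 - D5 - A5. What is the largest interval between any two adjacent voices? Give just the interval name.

major sixth

Adjacent intervals: C4→F4 = perfect fourth; F4→D5 = major sixth; D5→A5 = perfect fifth.
The largest is F4 to D5, a major sixth (9 semitones).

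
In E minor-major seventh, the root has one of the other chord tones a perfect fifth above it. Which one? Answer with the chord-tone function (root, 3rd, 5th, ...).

Em(maj7) (E minor-major seventh): E-G-B-D#.
The root is E. A perfect fifth above E is B.
B is the chord's 5th.

5th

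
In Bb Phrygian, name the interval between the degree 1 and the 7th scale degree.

minor seventh

Bb phrygian: Bb Cb Db Eb F Gb Ab.
The degree 1 is Bb and the 7th scale degree is Ab.
7 letter names make it a seventh; at 10 semitones (a half step narrower than major) the quality is minor.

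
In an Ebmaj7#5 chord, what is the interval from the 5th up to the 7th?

The chord tones of Eb augmented major seventh are Eb–G–B–D.
That puts B below D.
From B to D: 3 semitones over a third = minor.

minor 3rd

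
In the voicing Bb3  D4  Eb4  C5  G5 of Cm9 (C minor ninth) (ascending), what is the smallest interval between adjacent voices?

minor 2nd

Adjacent intervals: Bb3→D4 = major third; D4→Eb4 = minor second; Eb4→C5 = major sixth; C5→G5 = perfect fifth.
The smallest is D4 to Eb4, a minor second (1 semitone).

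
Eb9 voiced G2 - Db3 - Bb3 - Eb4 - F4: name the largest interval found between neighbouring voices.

Adjacent intervals: G2→Db3 = diminished fifth; Db3→Bb3 = major sixth; Bb3→Eb4 = perfect fourth; Eb4→F4 = major second.
The largest is Db3 to Bb3, a major sixth (9 semitones).

M6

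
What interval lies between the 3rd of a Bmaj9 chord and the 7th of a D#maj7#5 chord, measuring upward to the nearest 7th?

major seventh

The 3rd of Bmaj9 is D#; the 7th of D#maj7#5 is C##.
From D# to C## is 11 semitones, exactly the major seventh.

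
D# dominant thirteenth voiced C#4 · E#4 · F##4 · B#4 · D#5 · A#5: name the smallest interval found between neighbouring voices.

Adjacent intervals: C#4→E#4 = major third; E#4→F##4 = major second; F##4→B#4 = perfect fourth; B#4→D#5 = minor third; D#5→A#5 = perfect fifth.
The smallest is E#4 to F##4, a major second (2 semitones).

major second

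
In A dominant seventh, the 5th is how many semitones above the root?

7

A dominant seventh: A C# E G.
A to E is a perfect fifth: 7 semitones.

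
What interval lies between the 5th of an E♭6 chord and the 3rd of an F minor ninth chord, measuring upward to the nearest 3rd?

The 5th of E♭6 is B♭; the 3rd of F minor ninth is A♭.
From B♭ to A♭: 10 semitones over a seventh = minor.

minor 7th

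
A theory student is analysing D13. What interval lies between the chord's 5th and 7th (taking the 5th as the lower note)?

minor third

Spelling the chord: D–F#–A–C–E–B.
5th = A; 7th = C.
A up to C is 3 semitones, a half step narrower than a major third, so the interval is minor.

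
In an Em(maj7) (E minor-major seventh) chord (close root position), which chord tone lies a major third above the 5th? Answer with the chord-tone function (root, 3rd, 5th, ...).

The chord tones of E minor-major seventh are E G B D♯.
The 5th is B. A major third above B is D♯.
D♯ is the chord's 7th.

7th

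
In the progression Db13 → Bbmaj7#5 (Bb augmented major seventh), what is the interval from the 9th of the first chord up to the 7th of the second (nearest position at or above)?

The 9th of Db13 is Eb; the 7th of Bbmaj7#5 (Bb augmented major seventh) is A.
4 letter names make it a fourth; at 6 semitones (a half step wider than perfect) the quality is augmented.

augmented fourth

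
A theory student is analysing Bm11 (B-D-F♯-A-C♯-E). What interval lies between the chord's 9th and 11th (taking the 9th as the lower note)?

minor third

So we need the interval from C♯ up to E.
C♯ up to E is 3 semitones, a half step narrower than a major third, so the interval is minor.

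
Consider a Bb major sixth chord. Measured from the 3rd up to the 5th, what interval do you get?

minor 3rd

Spelling the chord: Bb, D, F, G.
So we need the interval from D up to F.
3 letter names make it a third; at 3 semitones (a half step narrower than major) the quality is minor.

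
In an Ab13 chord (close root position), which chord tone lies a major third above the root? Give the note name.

Ab dominant thirteenth is spelled Ab, C, Eb, Gb, Bb, F.
The root is Ab. A major third above Ab is C.
C is the chord's 3rd.

C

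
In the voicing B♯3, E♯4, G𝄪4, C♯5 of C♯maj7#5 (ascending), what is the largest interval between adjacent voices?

P4

Adjacent intervals: B♯3→E♯4 = perfect fourth; E♯4→G𝄪4 = major third; G𝄪4→C♯5 = diminished fourth.
The largest is B♯3 to E♯4, a perfect fourth (5 semitones).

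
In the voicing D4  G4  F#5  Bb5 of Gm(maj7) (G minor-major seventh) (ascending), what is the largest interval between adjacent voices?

Adjacent intervals: D4→G4 = perfect fourth; G4→F#5 = major seventh; F#5→Bb5 = diminished fourth.
The largest is G4 to F#5, a major seventh (11 semitones).

major seventh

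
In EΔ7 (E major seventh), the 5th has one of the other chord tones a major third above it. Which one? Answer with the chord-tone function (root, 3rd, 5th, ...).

The chord tones of E major seventh are E–G♯–B–D♯.
The 5th is B. A major third above B is D♯.
D♯ is the chord's 7th.

7th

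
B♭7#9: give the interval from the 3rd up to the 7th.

B♭7#9 is spelled B♭ D F A♭ C♯.
That puts D below A♭.
From D to A♭: 6 semitones over a fifth = diminished.

diminished fifth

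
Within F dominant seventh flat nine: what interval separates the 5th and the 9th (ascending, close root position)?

The chord tones of F7b9 (F dominant seventh flat nine) are F A C Eb Gb.
5th = C; 9th = Gb.
5 letter names make it a fifth; at 6 semitones (a half step narrower than perfect) the quality is diminished.

d5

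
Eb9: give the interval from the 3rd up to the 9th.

Eb9 is spelled Eb–G–Bb–Db–F.
The 3rd is G and the 9th is F.
7 letter names make it a seventh; at 10 semitones (a half step narrower than major) the quality is minor.

minor seventh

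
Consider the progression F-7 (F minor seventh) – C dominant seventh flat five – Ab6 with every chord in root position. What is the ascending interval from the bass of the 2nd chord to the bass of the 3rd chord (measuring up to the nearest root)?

The roots are C and Ab.
From C to Ab: 8 semitones over a sixth = minor.

m6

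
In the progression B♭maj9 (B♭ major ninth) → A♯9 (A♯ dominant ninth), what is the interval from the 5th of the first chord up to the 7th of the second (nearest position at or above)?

augmented 2nd

B♭maj9 (B♭ major ninth) has F as its 5th, and A♯9 (A♯ dominant ninth) has G♯ as its 7th.
From F to G♯: 3 semitones over a second = augmented.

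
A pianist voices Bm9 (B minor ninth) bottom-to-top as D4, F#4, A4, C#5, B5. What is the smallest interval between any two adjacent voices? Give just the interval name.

Adjacent intervals: D4→F#4 = major third; F#4→A4 = minor third; A4→C#5 = major third; C#5→B5 = minor seventh.
The smallest is F#4 to A4, a minor third (3 semitones).

minor 3rd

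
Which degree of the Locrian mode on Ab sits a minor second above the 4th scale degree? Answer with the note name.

The scale is Ab Bbb Cb Db Ebb Fb Gb.
The 4th scale degree is Db; a minor second above that is Ebb — scale degree 5.

Ebb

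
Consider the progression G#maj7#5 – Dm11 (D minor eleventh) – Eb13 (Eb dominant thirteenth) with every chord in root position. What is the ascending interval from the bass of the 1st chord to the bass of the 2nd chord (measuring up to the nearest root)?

The roots are G# and D.
G# up to D is 6 semitones, a half step narrower than a perfect fifth, so the interval is diminished.

diminished 5th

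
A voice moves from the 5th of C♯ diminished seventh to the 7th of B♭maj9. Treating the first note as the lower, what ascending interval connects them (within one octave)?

C♯ diminished seventh has G as its 5th, and B♭maj9 has A as its 7th.
Counting 2 letters and 2 half steps from G gives a major second.

major second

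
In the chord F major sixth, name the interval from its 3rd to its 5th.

Spelling the chord: F-A-C-D.
So we need the interval from A up to C.
From A to C: 3 semitones over a third = minor.

minor third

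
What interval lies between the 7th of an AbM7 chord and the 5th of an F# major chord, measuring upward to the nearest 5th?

AbM7 has G as its 7th, and F# major has C# as its 5th.
4 letter names make it a fourth; at 6 semitones (a half step wider than perfect) the quality is augmented.

augmented fourth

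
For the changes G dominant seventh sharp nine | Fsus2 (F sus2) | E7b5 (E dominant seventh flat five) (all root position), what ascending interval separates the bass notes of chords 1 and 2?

minor seventh

The roots are G and F.
7 letter names make it a seventh; at 10 semitones (a half step narrower than major) the quality is minor.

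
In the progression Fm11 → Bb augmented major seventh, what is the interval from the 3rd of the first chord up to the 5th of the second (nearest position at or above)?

The 3rd of Fm11 is Ab; the 5th of Bb augmented major seventh is F#.
6 letter names make it a sixth; at 10 semitones (a half step wider than major) the quality is augmented.

augmented sixth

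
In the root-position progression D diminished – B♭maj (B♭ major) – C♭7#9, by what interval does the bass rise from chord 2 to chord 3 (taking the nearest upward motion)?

m2

The roots are B♭ and C♭.
From B♭ to C♭: 1 semitone over a second = minor.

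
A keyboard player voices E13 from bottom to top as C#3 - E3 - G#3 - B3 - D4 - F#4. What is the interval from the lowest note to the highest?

The outer voices are C#3 and F#4.
From C# to F# is 17 semitones, exactly the perfect eleventh.

perfect eleventh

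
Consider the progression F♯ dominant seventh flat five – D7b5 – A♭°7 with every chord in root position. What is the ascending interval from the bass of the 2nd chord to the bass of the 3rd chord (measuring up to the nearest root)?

The roots are D and A♭.
5 letter names make it a fifth; at 6 semitones (a half step narrower than perfect) the quality is diminished.

d5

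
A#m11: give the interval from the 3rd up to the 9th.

A#m11: A# C# E# G# B# D#.
That puts C# below B#.
Counting 7 letters and 11 half steps from C# gives a major seventh.

M7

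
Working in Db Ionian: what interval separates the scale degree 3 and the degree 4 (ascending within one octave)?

minor second

Db major: Db Eb F Gb Ab Bb C.
The scale degree 3 is F and the 4th degree is Gb.
F up to Gb is 1 semitone, a half step narrower than a major second, so the interval is minor.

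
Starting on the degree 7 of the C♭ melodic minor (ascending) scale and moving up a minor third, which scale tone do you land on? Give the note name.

The scale is C♭ D♭ E𝄫 F♭ G♭ A♭ B♭.
The degree 7 is B♭; a minor third above that is D♭ — scale degree 2.

Db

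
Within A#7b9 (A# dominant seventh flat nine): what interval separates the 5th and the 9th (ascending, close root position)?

diminished 5th

Spelling the chord: A# C## E# G# B.
So we need the interval from E# up to B.
From E# to B: 6 semitones over a fifth = diminished.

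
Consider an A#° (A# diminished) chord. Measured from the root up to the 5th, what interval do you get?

A#dim (A# diminished) is spelled A#-C#-E.
So we need the interval from A# up to E.
A# up to E is 6 semitones, a half step narrower than a perfect fifth, so the interval is diminished.

d5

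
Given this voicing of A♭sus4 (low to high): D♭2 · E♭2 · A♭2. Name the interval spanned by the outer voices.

perfect fifth

The outer voices are D♭2 and A♭2.
D♭ up to A♭ spans 5 letter names and 7 semitones — a perfect fifth.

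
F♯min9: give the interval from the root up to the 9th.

F♯min9 (F♯ minor ninth): F♯–A–C♯–E–G♯.
Root = F♯; 9th = G♯.
Counting 9 letters and 14 half steps from F♯ gives a major ninth.

major 9th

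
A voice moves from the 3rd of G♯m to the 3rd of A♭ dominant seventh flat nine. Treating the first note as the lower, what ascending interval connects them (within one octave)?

G♯m has B as its 3rd, and A♭ dominant seventh flat nine has C as its 3rd.
B up to C is 1 semitone, a half step narrower than a major second, so the interval is minor.

minor second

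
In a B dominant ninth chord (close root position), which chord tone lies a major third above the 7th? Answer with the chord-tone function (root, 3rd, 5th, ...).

9th

B9 is spelled B–D#–F#–A–C#.
The 7th is A. A major third above A is C#.
C# is the chord's 9th.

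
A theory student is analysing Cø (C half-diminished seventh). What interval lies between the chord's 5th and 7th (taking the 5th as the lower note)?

The chord tones of C half-diminished seventh are C E♭ G♭ B♭.
So we need the interval from G♭ up to B♭.
Counting 3 letters and 4 half steps from G♭ gives a major third.

M3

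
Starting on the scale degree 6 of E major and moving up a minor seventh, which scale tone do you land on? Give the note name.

B

The scale is E F# G# A B C# D#.
The scale degree 6 is C#; a minor seventh above that is B — scale degree 5.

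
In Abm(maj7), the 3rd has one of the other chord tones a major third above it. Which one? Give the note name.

The chord tones of AbmM7 are Ab Cb Eb G.
The 3rd is Cb. A major third above Cb is Eb.
Eb is the chord's 5th.

Eb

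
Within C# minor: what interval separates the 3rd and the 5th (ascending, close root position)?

C# minor is spelled C#-E-G#.
3rd = E; 5th = G#.
From E to G# is 4 semitones, exactly the major third.

M3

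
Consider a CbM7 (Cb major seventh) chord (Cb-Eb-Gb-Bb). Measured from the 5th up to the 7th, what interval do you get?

major 3rd

The 5th is Gb and the 7th is Bb.
Counting 3 letters and 4 half steps from Gb gives a major third.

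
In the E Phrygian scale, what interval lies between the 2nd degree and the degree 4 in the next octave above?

Spelling the E Phrygian scale: E F G A B C D.
2nd degree = F; scale degree 4 (up an octave) = A.
F up to A spans 10 letter names and 16 semitones — a major tenth.

major tenth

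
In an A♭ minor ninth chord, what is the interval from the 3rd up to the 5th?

A♭min9 (A♭ minor ninth) is spelled A♭, C♭, E♭, G♭, B♭.
So we need the interval from C♭ up to E♭.
From C♭ to E♭ is 4 semitones, exactly the major third.

M3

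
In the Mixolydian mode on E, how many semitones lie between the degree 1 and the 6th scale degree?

The scale is E F# G# A B C# D.
E up to C# is a major sixth — 9 semitones.

9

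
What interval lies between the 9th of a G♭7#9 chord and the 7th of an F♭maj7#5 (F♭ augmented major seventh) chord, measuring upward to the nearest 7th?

The 9th of G♭7#9 is A; the 7th of F♭maj7#5 (F♭ augmented major seventh) is E♭.
A up to E♭ is 6 semitones, a half step narrower than a perfect fifth, so the interval is diminished.

diminished fifth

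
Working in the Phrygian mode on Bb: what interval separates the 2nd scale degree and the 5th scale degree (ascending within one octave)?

The scale runs Bb Cb Db Eb F Gb Ab.
So we need the interval from Cb up to F.
Cb up to F is 6 semitones, a half step wider than a perfect fourth, so the interval is augmented.

augmented fourth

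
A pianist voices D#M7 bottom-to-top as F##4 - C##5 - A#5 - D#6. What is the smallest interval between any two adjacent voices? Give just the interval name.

perfect fourth

Adjacent intervals: F##4→C##5 = perfect fifth; C##5→A#5 = minor sixth; A#5→D#6 = perfect fourth.
The smallest is A#5 to D#6, a perfect fourth (5 semitones).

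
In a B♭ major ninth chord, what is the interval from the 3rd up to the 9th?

B♭ major ninth: B♭ D F A C.
So we need the interval from D up to C.
D up to C is 10 semitones, a half step narrower than a major seventh, so the interval is minor.

minor seventh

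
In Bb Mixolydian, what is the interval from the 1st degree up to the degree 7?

minor seventh

Spelling Bb Mixolydian: Bb C D Eb F G Ab.
That puts Bb below Ab.
7 letter names make it a seventh; at 10 semitones (a half step narrower than major) the quality is minor.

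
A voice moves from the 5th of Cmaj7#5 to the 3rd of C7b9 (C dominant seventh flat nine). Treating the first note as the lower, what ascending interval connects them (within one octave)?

minor sixth

The 5th of Cmaj7#5 is G#; the 3rd of C7b9 (C dominant seventh flat nine) is E.
From G# to E: 8 semitones over a sixth = minor.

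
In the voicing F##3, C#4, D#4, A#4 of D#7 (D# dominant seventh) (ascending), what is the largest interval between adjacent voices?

P5

Adjacent intervals: F##3→C#4 = diminished fifth; C#4→D#4 = major second; D#4→A#4 = perfect fifth.
The largest is D#4 to A#4, a perfect fifth (7 semitones).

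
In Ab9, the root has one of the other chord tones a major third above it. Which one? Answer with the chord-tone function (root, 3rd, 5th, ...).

3rd

The chord tones of Ab9 (Ab dominant ninth) are Ab, C, Eb, Gb, Bb.
The root is Ab. A major third above Ab is C.
C is the chord's 3rd.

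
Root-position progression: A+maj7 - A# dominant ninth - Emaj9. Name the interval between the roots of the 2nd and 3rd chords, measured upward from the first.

diminished fifth

The roots are A# and E.
From A# to E: 6 semitones over a fifth = diminished.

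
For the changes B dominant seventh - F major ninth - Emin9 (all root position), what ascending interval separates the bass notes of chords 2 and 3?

major seventh

The roots are F and E.
F up to E spans 7 letter names and 11 semitones — a major seventh.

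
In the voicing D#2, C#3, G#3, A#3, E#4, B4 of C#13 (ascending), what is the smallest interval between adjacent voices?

Adjacent intervals: D#2→C#3 = minor seventh; C#3→G#3 = perfect fifth; G#3→A#3 = major second; A#3→E#4 = perfect fifth; E#4→B4 = diminished fifth.
The smallest is G#3 to A#3, a major second (2 semitones).

major second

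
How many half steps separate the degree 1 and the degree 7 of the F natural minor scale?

The scale is F G A♭ B♭ C D♭ E♭.
F up to E♭ is a minor seventh — 10 semitones.

10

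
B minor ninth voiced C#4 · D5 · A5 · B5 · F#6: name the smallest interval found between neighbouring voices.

major second

Adjacent intervals: C#4→D5 = minor ninth; D5→A5 = perfect fifth; A5→B5 = major second; B5→F#6 = perfect fifth.
The smallest is A5 to B5, a major second (2 semitones).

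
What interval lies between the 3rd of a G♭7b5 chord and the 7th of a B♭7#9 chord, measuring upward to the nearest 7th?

The 3rd of G♭7b5 is B♭; the 7th of B♭7#9 is A♭.
From B♭ to A♭: 10 semitones over a seventh = minor.

m7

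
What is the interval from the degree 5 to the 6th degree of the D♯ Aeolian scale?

The scale runs D♯ E♯ F♯ G♯ A♯ B C♯.
Degree 5 = A♯; 6th scale degree = B.
From A♯ to B: 1 semitone over a second = minor.

minor 2nd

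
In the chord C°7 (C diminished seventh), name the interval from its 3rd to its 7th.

diminished fifth

Cdim7 (C diminished seventh) is spelled C-E♭-G♭-B𝄫.
The 3rd is E♭ and the 7th is B𝄫.
5 letter names make it a fifth; at 6 semitones (a half step narrower than perfect) the quality is diminished.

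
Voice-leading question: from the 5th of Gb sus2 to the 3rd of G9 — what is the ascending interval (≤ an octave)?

augmented sixth

Gb sus2 has Db as its 5th, and G9 has B as its 3rd.
6 letter names make it a sixth; at 10 semitones (a half step wider than major) the quality is augmented.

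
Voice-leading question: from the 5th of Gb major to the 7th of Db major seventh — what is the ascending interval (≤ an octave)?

major 7th

Gb major has Db as its 5th, and Db major seventh has C as its 7th.
Db up to C spans 7 letter names and 11 semitones — a major seventh.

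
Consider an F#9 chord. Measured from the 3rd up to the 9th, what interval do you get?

minor seventh

Spelling the chord: F#, A#, C#, E, G#.
That puts A# below G#.
From A# to G#: 10 semitones over a seventh = minor.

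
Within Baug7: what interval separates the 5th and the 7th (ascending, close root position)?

d3

The chord tones of B7#5 are B, D♯, F𝄪, A.
So we need the interval from F𝄪 up to A.
F𝄪 up to A is 2 semitones, a whole step narrower than a major third, so the interval is diminished.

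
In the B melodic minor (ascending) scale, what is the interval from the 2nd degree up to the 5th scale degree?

B melodic minor: B C# D E F# G# A#.
That puts C# below F#.
From C# to F# is 5 semitones, exactly the perfect fourth.

perfect fourth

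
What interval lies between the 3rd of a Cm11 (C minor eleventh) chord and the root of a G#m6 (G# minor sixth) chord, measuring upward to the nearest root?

augmented third

Cm11 (C minor eleventh) has Eb as its 3rd, and G#m6 (G# minor sixth) has G# as its root.
Eb up to G# is 5 semitones, a half step wider than a major third, so the interval is augmented.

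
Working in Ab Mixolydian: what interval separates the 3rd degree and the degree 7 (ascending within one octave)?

d5

Ab mixolydian: Ab Bb C Db Eb F Gb.
So we need the interval from C up to Gb.
From C to Gb: 6 semitones over a fifth = diminished.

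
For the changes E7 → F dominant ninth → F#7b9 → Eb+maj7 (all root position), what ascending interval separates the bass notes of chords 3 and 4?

diminished seventh

The roots are F# and Eb.
F# up to Eb is 9 semitones, a whole step narrower than a major seventh, so the interval is diminished.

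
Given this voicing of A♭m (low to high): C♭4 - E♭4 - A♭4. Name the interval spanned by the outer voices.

The outer voices are C♭4 and A♭4.
Counting 6 letters and 9 half steps from C♭ gives a major sixth.

major sixth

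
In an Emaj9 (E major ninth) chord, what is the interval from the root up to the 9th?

Spelling the chord: E G♯ B D♯ F♯.
Root = E; 9th = F♯.
E up to F♯ spans 9 letter names and 14 semitones — a major ninth.

major ninth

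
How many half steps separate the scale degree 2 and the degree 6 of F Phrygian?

The scale is F Gb Ab Bb C Db Eb.
Gb up to Db is a perfect fifth — 7 semitones.

7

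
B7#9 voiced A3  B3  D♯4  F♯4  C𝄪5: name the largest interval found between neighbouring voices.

Adjacent intervals: A3→B3 = major second; B3→D♯4 = major third; D♯4→F♯4 = minor third; F♯4→C𝄪5 = augmented fifth.
The largest is F♯4 to C𝄪5, an augmented fifth (8 semitones).

A5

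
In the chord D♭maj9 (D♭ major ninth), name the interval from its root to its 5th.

The chord tones of D♭maj9 (D♭ major ninth) are D♭–F–A♭–C–E♭.
So we need the interval from D♭ up to A♭.
D♭ up to A♭ spans 5 letter names and 7 semitones — a perfect fifth.

P5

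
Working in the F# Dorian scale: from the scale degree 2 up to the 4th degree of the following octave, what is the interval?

minor tenth

F# dorian: F# G# A B C# D# E.
The scale degree 2 is G# and the 4th degree (up an octave) is B.
From G# to B: 15 semitones over a tenth = minor.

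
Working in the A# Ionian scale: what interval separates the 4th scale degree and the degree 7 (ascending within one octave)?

A4

Spelling the A# Ionian scale: A# B# C## D# E# F## G##.
4th scale degree = D#; degree 7 = G##.
4 letter names make it a fourth; at 6 semitones (a half step wider than perfect) the quality is augmented.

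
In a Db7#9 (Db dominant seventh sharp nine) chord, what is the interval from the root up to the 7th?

minor 7th

Spelling the chord: Db–F–Ab–Cb–E.
The root is Db and the 7th is Cb.
Db up to Cb is 10 semitones, a half step narrower than a major seventh, so the interval is minor.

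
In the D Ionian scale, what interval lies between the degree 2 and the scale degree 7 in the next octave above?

D major: D E F# G A B C#.
So we need the interval from E up to C#.
From E to C# is 21 semitones, exactly the major thirteenth.

M13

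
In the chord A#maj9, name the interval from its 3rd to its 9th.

The chord tones of A#maj9 are A# C## E# G## B#.
So we need the interval from C## up to B#.
C## up to B# is 10 semitones, a half step narrower than a major seventh, so the interval is minor.

minor seventh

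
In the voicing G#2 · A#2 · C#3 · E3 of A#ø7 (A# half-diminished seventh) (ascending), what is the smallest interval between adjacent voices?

major second

Adjacent intervals: G#2→A#2 = major second; A#2→C#3 = minor third; C#3→E3 = minor third.
The smallest is G#2 to A#2, a major second (2 semitones).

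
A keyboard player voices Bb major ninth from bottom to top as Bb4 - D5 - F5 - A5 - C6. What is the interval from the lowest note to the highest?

The outer voices are Bb4 and C6.
Counting 9 letters and 14 half steps from Bb gives a major ninth.

major ninth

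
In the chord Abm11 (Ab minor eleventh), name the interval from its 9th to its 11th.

Abm11 (Ab minor eleventh): Ab–Cb–Eb–Gb–Bb–Db.
That puts Bb below Db.
3 letter names make it a third; at 3 semitones (a half step narrower than major) the quality is minor.

minor 3rd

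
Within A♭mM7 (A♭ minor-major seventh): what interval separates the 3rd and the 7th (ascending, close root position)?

augmented 5th

The chord tones of A♭mM7 (A♭ minor-major seventh) are A♭-C♭-E♭-G.
That puts C♭ below G.
From C♭ to G: 8 semitones over a fifth = augmented.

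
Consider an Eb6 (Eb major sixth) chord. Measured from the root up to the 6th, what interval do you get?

major 6th

Eb6: Eb–G–Bb–C.
So we need the interval from Eb up to C.
Counting 6 letters and 9 half steps from Eb gives a major sixth.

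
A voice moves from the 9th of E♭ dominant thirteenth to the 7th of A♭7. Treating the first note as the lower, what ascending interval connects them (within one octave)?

m2

The 9th of E♭ dominant thirteenth is F; the 7th of A♭7 is G♭.
From F to G♭: 1 semitone over a second = minor.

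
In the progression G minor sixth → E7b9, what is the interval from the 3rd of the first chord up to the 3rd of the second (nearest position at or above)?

augmented 6th

G minor sixth has Bb as its 3rd, and E7b9 has G# as its 3rd.
Bb up to G# is 10 semitones, a half step wider than a major sixth, so the interval is augmented.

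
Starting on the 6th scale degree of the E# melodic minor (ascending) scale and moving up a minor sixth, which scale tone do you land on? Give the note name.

The scale is E# F## G# A# B# C## D##.
The 6th scale degree is C##; a minor sixth above that is A# — scale degree 4.

A#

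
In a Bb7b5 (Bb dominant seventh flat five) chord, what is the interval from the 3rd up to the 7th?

d5

Spelling the chord: Bb-D-Fb-Ab.
3rd = D; 7th = Ab.
5 letter names make it a fifth; at 6 semitones (a half step narrower than perfect) the quality is diminished.
This 3–7 tritone is the characteristic tension at the heart of the dominant sound.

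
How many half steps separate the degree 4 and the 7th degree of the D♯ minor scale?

The scale is D♯ E♯ F♯ G♯ A♯ B C♯.
G♯ up to C♯ is a perfect fourth — 5 semitones.

5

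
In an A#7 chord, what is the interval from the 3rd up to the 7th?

diminished fifth

A# dominant seventh is spelled A#-C##-E#-G#.
So we need the interval from C## up to G#.
C## up to G# is 6 semitones, a half step narrower than a perfect fifth, so the interval is diminished.
That tritone between 3rd and 7th is what gives the dominant seventh its pull toward resolution.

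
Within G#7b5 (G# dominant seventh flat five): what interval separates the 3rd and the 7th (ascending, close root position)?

G#7b5 (G# dominant seventh flat five): G# B# D F#.
So we need the interval from B# up to F#.
5 letter names make it a fifth; at 6 semitones (a half step narrower than perfect) the quality is diminished.

diminished 5th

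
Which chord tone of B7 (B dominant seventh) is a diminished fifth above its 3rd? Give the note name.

B7 (B dominant seventh): B-D♯-F♯-A.
The 3rd is D♯. A diminished fifth above D♯ is A.
A is the chord's 7th.

A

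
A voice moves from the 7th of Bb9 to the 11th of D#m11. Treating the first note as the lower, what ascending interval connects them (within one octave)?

augmented 7th

Bb9 has Ab as its 7th, and D#m11 has G# as its 11th.
Ab up to G# is 12 semitones, a half step wider than a major seventh, so the interval is augmented.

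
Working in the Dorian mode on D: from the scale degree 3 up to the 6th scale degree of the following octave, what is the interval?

Spelling the Dorian mode on D: D E F G A B C.
Scale degree 3 = F; 6th degree (up an octave) = B.
F up to B is 18 semitones, a half step wider than a perfect eleventh, so the interval is augmented.

augmented eleventh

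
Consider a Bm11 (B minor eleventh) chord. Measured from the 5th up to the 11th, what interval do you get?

Spelling the chord: B–D–F♯–A–C♯–E.
The 5th is F♯ and the 11th is E.
7 letter names make it a seventh; at 10 semitones (a half step narrower than major) the quality is minor.

minor seventh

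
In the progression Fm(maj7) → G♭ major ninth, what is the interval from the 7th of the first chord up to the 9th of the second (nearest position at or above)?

diminished fourth

The 7th of Fm(maj7) is E; the 9th of G♭ major ninth is A♭.
E up to A♭ is 4 semitones, a half step narrower than a perfect fourth, so the interval is diminished.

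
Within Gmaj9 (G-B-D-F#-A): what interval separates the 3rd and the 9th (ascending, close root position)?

The 3rd is B and the 9th is A.
B up to A is 10 semitones, a half step narrower than a major seventh, so the interval is minor.

minor seventh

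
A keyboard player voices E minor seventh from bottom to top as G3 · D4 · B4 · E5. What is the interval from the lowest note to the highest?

The outer voices are G3 and E5.
Counting 13 letters and 21 half steps from G gives a major thirteenth.

major thirteenth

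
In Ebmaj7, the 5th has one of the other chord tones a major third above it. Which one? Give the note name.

D

Spelling the chord: Eb–G–Bb–D.
The 5th is Bb. A major third above Bb is D.
D is the chord's 7th.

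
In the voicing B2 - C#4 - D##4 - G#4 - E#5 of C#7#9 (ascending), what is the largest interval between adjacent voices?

major ninth

Adjacent intervals: B2→C#4 = major ninth; C#4→D##4 = augmented second; D##4→G#4 = diminished fourth; G#4→E#5 = major sixth.
The largest is B2 to C#4, a major ninth (14 semitones).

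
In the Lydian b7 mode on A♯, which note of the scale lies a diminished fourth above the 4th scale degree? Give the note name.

The scale is A♯ B♯ C𝄪 D𝄪 E♯ F𝄪 G♯.
The 4th scale degree is D𝄪; a diminished fourth above that is G♯ — scale degree 7.

G#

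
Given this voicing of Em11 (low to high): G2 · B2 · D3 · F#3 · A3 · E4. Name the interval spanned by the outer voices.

The outer voices are G2 and E4.
Counting 13 letters and 21 half steps from G gives a major thirteenth.

major thirteenth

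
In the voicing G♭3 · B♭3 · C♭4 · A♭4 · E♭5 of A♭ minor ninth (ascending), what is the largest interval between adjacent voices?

major sixth

Adjacent intervals: G♭3→B♭3 = major third; B♭3→C♭4 = minor second; C♭4→A♭4 = major sixth; A♭4→E♭5 = perfect fifth.
The largest is C♭4 to A♭4, a major sixth (9 semitones).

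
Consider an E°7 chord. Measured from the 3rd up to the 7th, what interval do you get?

d5

E°7 is spelled E G Bb Db.
That puts G below Db.
5 letter names make it a fifth; at 6 semitones (a half step narrower than perfect) the quality is diminished.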